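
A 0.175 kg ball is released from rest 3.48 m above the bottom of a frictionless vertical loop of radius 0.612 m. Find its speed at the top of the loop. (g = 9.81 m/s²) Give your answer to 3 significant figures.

v = 6.65 m/s

Energy conservation: mgh = ½mv_top² + mg(2r)
v_top² = 2g(h − 2r) = 2(9.81)(3.48 − 1.224) = 44.26
v_top = 6.653 m/s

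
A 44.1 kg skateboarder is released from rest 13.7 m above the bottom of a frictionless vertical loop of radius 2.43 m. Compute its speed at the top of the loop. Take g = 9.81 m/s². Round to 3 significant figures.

Energy conservation: mgh = ½mv_top² + mg(2r)
v_top² = 2g(h − 2r) = 2(9.81)(13.7 − 4.860) = 173.4
v_top = 13.17 m/s

v = 13.2 m/s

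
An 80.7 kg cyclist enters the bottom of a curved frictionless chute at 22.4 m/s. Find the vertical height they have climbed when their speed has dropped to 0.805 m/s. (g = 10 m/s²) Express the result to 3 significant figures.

h = 25.1 m

Conservation of energy: ½mv₁² = ½mv₂² + mgh
h = (v₁² − v₂²)/(2g) = (22.4² − 0.805²)/(2 × 10) = 25.06 m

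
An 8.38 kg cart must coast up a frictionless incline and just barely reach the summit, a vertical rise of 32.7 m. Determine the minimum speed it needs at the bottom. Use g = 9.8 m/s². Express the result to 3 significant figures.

At the top it is momentarily at rest, so all KE converts to PE: ½mv² = mgh
v = √(2gh) = √(2 × 9.8 × 32.7) = 25.32 m/s

v = 25.3 m/s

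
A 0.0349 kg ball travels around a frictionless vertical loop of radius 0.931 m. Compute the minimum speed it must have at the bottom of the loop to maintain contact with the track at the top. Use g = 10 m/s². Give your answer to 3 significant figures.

v = 6.82 m/s

At the top: mg = mv_top²/r ⇒ v_top² = gr = 9.310 m²/s²
Energy from bottom to top (height 2r): ½mv_bot² = ½mv_top² + mg(2r)
v_bot² = gr + 4gr = 5gr = 46.55
v_bot = √(5gr) = 6.823 m/s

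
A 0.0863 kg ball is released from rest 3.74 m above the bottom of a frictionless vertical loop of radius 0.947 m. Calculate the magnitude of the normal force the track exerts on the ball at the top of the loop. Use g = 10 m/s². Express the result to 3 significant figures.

Energy from release to top (height 2r): mgh = ½mv_top² + mg(2r)
v_top² = 2g(h − 2r) = 2(10)(3.74 − 1.894) = 36.920 m²/s²
At the top, both N and weight point toward the centre: N + mg = mv_top²/r
N = m(v_top²/r − g) = 0.0863(36.920/0.947 − 10) = 2.502 N

N = 2.50 N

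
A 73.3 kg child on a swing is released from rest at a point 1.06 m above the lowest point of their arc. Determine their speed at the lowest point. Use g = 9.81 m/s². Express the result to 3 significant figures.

Equating total energy at the two states: mgh = ½mv²
The mass cancels from both sides.
v = √(2gh) = √(2 × 9.81 × 1.06) = √20.797 = 4.560 m/s

v = 4.56 m/s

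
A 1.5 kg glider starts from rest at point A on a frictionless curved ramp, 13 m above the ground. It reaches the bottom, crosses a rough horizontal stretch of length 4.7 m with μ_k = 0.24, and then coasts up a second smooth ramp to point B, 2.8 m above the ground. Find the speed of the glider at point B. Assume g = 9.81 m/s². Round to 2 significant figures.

Energy at A: mgh₁ = (1.5)(9.81)(13) = 191.29 J
Friction loss: W_f = μ_k mg d = 16.60 J
At B: ½mv² + mgh₂ = mgh₁ − W_f
½mv² = 191.29 − 16.60 − 41.202 = 133.49 J
v = √(2 × 133.49/1.5) = 13.34 m/s

v = 13 m/s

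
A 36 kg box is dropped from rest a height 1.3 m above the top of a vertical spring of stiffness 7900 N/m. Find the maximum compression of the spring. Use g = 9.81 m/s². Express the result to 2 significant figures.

x = 0.39 m

Measuring PE from the top of the relaxed spring, at max compression the box has dropped H + x with zero KE, so:
mg(H + x) = ½kx²
½(7900)x² − (36)(9.81)x − (36)(9.81)(1.3) = 0
3950x² − 353.2x − 459.1 = 0
x = [353.2 + √(124722 + 7.2539e+06)]/(2 × 3950) = 0.3885 m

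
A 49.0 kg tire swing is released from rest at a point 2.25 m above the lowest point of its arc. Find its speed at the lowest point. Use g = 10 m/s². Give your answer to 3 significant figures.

v = 6.71 m/s

Energy conservation between the two points: mgh = ½mv²
v = √(2gh) = √(2 × 10 × 2.25) = √45.000 = 6.708 m/s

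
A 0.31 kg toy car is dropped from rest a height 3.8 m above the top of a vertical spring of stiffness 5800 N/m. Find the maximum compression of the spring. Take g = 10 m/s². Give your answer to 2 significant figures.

Measuring PE from the top of the relaxed spring, at max compression the car has dropped H + x with zero KE, so:
mg(H + x) = ½kx²
½(5800)x² − (0.31)(10)x − (0.31)(10)(3.8) = 0
2900x² − 3.100x − 11.78 = 0
x = [3.100 + √(9.610 + 136648)]/(2 × 2900) = 0.06427 m

x = 0.064 m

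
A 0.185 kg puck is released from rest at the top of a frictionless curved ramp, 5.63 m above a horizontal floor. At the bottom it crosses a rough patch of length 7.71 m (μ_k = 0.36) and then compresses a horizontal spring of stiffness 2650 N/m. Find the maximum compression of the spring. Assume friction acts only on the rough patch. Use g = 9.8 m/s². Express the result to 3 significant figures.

x = 0.0625 m

Initial energy: E₁ = mgh = (0.185)(9.8)(5.63) = 10.207 J
Friction removes W_f = μ_k mg d = (0.36)(0.185)(9.8)(7.71) = 5.032 J
Energy reaching the spring: E = 10.207 − 5.032 = 5.1750 J
At max compression ½kx² = E ⇒ x = √(2E/k) = √(2 × 5.1750/2650) = 0.06250 m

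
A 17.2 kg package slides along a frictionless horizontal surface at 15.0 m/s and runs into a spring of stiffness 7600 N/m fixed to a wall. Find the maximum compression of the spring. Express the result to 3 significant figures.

At max compression the package is momentarily at rest: ½mv² = ½kx²
x = v√(m/k) = 15.0 × √(17.2/7600) = 0.7136 m

x = 0.714 m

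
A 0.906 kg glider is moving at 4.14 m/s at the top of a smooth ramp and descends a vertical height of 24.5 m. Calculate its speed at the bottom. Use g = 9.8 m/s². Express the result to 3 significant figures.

v = 22.3 m/s

By conservation of mechanical energy, ½mv₀² + mgh = ½mv²
The mass cancels from both sides.
v² = v₀² + 2gh = (4.14)² + 2(9.8)(24.5) = 497.34
v = √497.34 = 22.30 m/s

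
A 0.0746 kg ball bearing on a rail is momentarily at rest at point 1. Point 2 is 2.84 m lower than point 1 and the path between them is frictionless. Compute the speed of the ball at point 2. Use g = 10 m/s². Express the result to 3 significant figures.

Equating total energy at the two states: mgh = ½mv²
The mass cancels from both sides.
v = √(2gh) = √(2 × 10 × 2.84) = √56.800 = 7.537 m/s

v = 7.54 m/s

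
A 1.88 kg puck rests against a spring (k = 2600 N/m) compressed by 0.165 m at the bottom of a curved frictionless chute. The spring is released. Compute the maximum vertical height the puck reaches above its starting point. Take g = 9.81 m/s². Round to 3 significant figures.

Energy conservation from release to the highest point: ½kx² = mgh
h = kx²/(2mg) = (2600)(0.165)²/(2 × 1.88 × 9.81) = 1.919 m

h = 1.92 m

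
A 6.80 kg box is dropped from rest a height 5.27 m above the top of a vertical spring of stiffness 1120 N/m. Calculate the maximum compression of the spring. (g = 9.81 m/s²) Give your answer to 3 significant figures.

Take the reference level at the top of the uncompressed spring. At max compression the box has fallen H + x and is momentarily at rest:
mg(H + x) = ½kx²
½(1120)x² − (6.80)(9.81)x − (6.80)(9.81)(5.27) = 0
560.0x² − 66.71x − 351.6 = 0
x = [66.71 + √(4450 + 787475)]/(2 × 560.0) = 0.8541 m

x = 0.854 m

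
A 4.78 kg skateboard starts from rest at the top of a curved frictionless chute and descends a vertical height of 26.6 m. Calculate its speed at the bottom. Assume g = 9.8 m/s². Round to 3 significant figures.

v = 22.8 m/s

Mechanical energy is conserved (no friction): mgh = ½mv²
v = √(2gh) = √(2 × 9.8 × 26.6) = √521.36 = 22.83 m/s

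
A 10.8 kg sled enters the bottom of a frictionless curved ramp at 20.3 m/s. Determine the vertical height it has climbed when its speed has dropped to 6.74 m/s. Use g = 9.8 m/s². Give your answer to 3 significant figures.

Conservation of energy: ½mv₁² = ½mv₂² + mgh
h = (v₁² − v₂²)/(2g) = (20.3² − 6.74²)/(2 × 9.8) = 18.71 m

h = 18.7 m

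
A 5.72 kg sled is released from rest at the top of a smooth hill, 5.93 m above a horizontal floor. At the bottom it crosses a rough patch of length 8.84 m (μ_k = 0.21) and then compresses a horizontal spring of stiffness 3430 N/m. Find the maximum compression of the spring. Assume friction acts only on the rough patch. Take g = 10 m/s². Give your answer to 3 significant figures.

x = 0.369 m

Initial energy: E₁ = mgh = (5.72)(10)(5.93) = 339.20 J
Friction removes W_f = μ_k mg d = (0.21)(5.72)(10)(8.84) = 106.2 J
Energy reaching the spring: E = 339.20 − 106.2 = 233.01 J
At max compression ½kx² = E ⇒ x = √(2E/k) = √(2 × 233.01/3430) = 0.3686 m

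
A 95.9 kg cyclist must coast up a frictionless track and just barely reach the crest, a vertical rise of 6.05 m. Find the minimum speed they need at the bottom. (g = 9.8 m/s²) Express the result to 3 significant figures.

v = 10.9 m/s

At the top they are momentarily at rest, so all KE converts to PE: ½mv² = mgh
v = √(2gh) = √(2 × 9.8 × 6.05) = 10.89 m/s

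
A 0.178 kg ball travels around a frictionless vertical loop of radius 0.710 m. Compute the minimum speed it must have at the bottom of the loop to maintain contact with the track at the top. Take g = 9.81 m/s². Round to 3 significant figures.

v = 5.90 m/s

At the top: mg = mv_top²/r ⇒ v_top² = gr = 6.965 m²/s²
Energy from bottom to top (height 2r): ½mv_bot² = ½mv_top² + mg(2r)
v_bot² = gr + 4gr = 5gr = 34.83
v_bot = √(5gr) = 5.901 m/s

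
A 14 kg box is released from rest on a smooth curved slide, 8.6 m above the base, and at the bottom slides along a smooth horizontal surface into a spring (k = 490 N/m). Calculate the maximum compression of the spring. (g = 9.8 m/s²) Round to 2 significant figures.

At max compression the box is momentarily at rest: mgh = ½kx²
x = √(2mgh/k) = √(2 × 14 × 9.8 × 8.6 / 490) = 2.195 m

x = 2.2 m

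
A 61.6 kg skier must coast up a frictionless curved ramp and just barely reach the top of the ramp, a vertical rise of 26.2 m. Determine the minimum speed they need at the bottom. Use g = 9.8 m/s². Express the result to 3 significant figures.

v = 22.7 m/s

At the top they are momentarily at rest, so all KE converts to PE: ½mv² = mgh
v = √(2gh) = √(2 × 9.8 × 26.2) = 22.66 m/s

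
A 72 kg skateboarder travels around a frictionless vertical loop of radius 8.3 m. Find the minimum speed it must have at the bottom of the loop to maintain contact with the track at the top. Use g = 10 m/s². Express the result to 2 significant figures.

At the top: mg = mv_top²/r ⇒ v_top² = gr = 83.00 m²/s²
Energy from bottom to top (height 2r): ½mv_bot² = ½mv_top² + mg(2r)
v_bot² = gr + 4gr = 5gr = 415.0
v_bot = √(5gr) = 20.37 m/s

v = 20 m/s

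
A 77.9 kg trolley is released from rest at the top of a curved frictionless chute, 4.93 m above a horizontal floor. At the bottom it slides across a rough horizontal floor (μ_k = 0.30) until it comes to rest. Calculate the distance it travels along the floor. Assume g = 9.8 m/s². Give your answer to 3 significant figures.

Applying the work–energy principle:
At rest all PE has been dissipated by friction: mgh = μ_k m g d
d = h/μ_k = 4.93/0.30 = 16.43 m

d = 16.4 m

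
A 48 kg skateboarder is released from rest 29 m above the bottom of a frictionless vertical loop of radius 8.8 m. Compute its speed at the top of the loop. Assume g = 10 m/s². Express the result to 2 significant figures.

v = 15 m/s

Energy conservation: mgh = ½mv_top² + mg(2r)
v_top² = 2g(h − 2r) = 2(10)(29 − 17.60) = 228.0
v_top = 15.10 m/s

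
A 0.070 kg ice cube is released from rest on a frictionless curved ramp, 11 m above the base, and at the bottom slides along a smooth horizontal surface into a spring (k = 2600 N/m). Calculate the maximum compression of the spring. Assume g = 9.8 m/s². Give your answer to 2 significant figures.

Energy conservation (no friction) from release to max compression: mgh = ½kx²
x = √(2mgh/k) = √(2 × 0.070 × 9.8 × 11 / 2600) = 0.07619 m

x = 0.076 m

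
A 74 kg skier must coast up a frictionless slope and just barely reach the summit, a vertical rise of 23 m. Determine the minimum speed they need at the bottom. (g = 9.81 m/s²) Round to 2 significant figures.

v = 21 m/s

At the top they are momentarily at rest, so all KE converts to PE: ½mv² = mgh
v = √(2gh) = √(2 × 9.81 × 23) = 21.24 m/s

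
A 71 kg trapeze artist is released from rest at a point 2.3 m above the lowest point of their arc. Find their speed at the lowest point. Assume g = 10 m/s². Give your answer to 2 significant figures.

Equating total energy at the two states: mgh = ½mv²
v = √(2gh) = √(2 × 10 × 2.3) = √46.000 = 6.782 m/s

v = 6.8 m/s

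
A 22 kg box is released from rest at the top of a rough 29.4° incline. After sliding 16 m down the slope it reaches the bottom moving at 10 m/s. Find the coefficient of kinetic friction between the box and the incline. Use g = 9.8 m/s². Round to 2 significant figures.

The energy dissipated by friction is the PE lost minus the KE gained:
mgL sinθ = 1693.4 J; ½mv² = 1100.0 J
W_f = 1693.4 − 1100.0 = 593.4 J
μ_k = W_f/(mg cosθ · L) = 593.4/(187.8 × 16) = 0.1975

μ_k = 0.20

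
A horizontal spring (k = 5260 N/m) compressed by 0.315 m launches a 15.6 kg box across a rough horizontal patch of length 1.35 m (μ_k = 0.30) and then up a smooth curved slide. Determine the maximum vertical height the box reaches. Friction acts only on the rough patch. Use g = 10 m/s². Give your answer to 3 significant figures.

h = 1.27 m

Spring energy: E₀ = ½kx² = ½(5260)(0.315)² = 260.96 J
Friction: W_f = μ_k mg d = (0.30)(15.6)(10)(1.35) = 63.18 J
Energy at base of ramp: E = 260.96 − 63.18 = 197.78 J
At max height all remaining energy is PE: mgh = E ⇒ h = E/(mg) = 197.78/(15.6 × 10) = 1.268 m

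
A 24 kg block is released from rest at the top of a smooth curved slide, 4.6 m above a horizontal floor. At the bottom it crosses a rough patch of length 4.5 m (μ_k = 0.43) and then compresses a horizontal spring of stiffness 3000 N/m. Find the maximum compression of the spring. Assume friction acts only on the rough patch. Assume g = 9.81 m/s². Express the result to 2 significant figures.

Initial energy: E₁ = mgh = (24)(9.81)(4.6) = 1083.0 J
Friction removes W_f = μ_k mg d = (0.43)(24)(9.81)(4.5) = 455.6 J
Energy reaching the spring: E = 1083.0 − 455.6 = 627.45 J
At max compression ½kx² = E ⇒ x = √(2E/k) = √(2 × 627.45/3000) = 0.6468 m

x = 0.65 m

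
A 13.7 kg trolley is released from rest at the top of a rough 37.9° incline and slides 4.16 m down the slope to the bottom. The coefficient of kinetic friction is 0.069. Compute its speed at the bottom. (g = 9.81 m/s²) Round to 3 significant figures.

v = 6.76 m/s

Work–energy: mg(L sinθ) − μ_k(mg cosθ)L = ½mv²
mgh = mgL sinθ = (13.7)(9.81)(4.16)sin37.9° = 343.44 J
W_f = μ_k mg cosθ · L = (0.069)(13.7)(9.81)cos37.9°·4.16 = 30.44 J
½mv² = 343.44 − 30.44 = 313.00 J
v = √(2 × 313.00/13.7) = 6.760 m/s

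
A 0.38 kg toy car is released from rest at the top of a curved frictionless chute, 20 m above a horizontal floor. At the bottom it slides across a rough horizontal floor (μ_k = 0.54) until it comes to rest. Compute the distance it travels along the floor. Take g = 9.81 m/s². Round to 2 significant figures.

Energy bookkeeping (friction removes W_f = μ_k N d):
At rest all PE has been dissipated by friction: mgh = μ_k m g d
d = h/μ_k = 20/0.54 = 37.04 m

d = 37 m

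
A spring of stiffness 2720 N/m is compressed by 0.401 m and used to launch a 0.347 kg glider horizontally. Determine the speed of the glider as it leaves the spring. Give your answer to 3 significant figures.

Spring PE converts entirely to kinetic energy: ½kx² = ½mv²
v = x√(k/m) = 0.401 × √(2720/0.347) = 35.50 m/s

v = 35.5 m/s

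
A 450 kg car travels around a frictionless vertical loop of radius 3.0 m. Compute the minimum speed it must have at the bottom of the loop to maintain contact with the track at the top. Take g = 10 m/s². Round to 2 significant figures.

v = 12 m/s

At the top: mg = mv_top²/r ⇒ v_top² = gr = 30.00 m²/s²
Energy from bottom to top (height 2r): ½mv_bot² = ½mv_top² + mg(2r)
v_bot² = gr + 4gr = 5gr = 150.0
v_bot = √(5gr) = 12.25 m/s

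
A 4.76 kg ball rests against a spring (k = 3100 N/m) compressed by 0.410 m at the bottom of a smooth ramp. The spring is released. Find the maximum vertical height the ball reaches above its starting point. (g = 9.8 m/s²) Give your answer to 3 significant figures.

At maximum height the ball is at rest, so ½kx² = mgh
h = kx²/(2mg) = (3100)(0.410)²/(2 × 4.76 × 9.8) = 5.586 m

h = 5.59 m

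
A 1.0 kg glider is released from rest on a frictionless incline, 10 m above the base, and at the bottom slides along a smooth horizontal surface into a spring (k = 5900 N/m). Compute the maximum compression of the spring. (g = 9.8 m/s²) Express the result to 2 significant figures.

Energy conservation (no friction) from release to max compression: mgh = ½kx²
x = √(2mgh/k) = √(2 × 1.0 × 9.8 × 10 / 5900) = 0.1823 m

x = 0.18 m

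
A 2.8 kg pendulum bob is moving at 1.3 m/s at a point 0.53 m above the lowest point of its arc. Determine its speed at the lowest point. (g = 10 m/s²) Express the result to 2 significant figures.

v = 3.5 m/s

Energy conservation between the two points: ½mv₀² + mgh = ½mv²
v² = v₀² + 2gh = (1.3)² + 2(10)(0.53) = 12.290
v = √12.290 = 3.506 m/s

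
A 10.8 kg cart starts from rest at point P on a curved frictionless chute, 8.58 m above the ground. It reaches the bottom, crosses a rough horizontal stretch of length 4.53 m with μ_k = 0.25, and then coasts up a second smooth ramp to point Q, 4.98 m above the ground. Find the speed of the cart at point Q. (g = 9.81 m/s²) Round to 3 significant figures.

v = 6.96 m/s

Energy at P: mgh₁ = (10.8)(9.81)(8.58) = 909.03 J
Friction loss: W_f = μ_k mg d = 120.0 J
At Q: ½mv² + mgh₂ = mgh₁ − W_f
½mv² = 909.03 − 120.0 − 527.62 = 261.43 J
v = √(2 × 261.43/10.8) = 6.958 m/s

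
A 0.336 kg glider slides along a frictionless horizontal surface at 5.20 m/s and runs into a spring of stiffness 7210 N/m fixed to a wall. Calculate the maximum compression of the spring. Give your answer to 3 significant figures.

x = 0.0355 m

Conservation of energy between contact and max compression: ½mv² = ½kx²
x = v√(m/k) = 5.20 × √(0.336/7210) = 0.03550 m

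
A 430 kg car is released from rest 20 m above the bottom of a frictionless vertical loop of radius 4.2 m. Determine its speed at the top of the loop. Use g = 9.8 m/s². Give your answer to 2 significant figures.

Energy conservation: mgh = ½mv_top² + mg(2r)
v_top² = 2g(h − 2r) = 2(9.8)(20 − 8.400) = 227.4
v_top = 15.08 m/s

v = 15 m/s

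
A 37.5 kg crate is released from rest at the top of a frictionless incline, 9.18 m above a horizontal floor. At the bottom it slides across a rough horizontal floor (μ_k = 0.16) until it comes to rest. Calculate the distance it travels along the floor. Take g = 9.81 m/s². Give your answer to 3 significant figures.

Energy bookkeeping (friction removes W_f = μ_k N d):
At rest all PE has been dissipated by friction: mgh = μ_k m g d
d = h/μ_k = 9.18/0.16 = 57.38 m

d = 57.4 m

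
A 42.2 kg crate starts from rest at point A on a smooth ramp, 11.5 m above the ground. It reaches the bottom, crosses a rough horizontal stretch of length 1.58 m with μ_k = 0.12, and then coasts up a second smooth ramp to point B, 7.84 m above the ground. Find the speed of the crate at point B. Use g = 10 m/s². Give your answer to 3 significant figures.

v = 8.33 m/s

Energy at A: mgh₁ = (42.2)(10)(11.5) = 4853.0 J
Friction loss: W_f = μ_k mg d = 80.01 J
At B: ½mv² + mgh₂ = mgh₁ − W_f
½mv² = 4853.0 − 80.01 − 3308.5 = 1464.5 J
v = √(2 × 1464.5/42.2) = 8.331 m/s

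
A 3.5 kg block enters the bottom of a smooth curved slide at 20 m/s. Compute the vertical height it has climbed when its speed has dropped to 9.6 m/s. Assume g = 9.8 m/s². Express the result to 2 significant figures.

h = 16 m

Energy balance between the two points: ½mv₁² = ½mv₂² + mgh
h = (v₁² − v₂²)/(2g) = (20² − 9.6²)/(2 × 9.8) = 15.71 m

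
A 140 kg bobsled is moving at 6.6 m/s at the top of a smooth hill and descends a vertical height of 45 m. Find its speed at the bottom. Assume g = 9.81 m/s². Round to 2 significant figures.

v = 30 m/s

Equating total energy at the two states: ½mv₀² + mgh = ½mv²
v² = v₀² + 2gh = (6.6)² + 2(9.81)(45) = 926.46
v = √926.46 = 30.44 m/s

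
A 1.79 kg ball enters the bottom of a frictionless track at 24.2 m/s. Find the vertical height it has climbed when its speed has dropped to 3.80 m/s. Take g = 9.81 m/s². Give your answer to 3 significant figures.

Conservation of energy: ½mv₁² = ½mv₂² + mgh
h = (v₁² − v₂²)/(2g) = (24.2² − 3.80²)/(2 × 9.81) = 29.11 m

h = 29.1 m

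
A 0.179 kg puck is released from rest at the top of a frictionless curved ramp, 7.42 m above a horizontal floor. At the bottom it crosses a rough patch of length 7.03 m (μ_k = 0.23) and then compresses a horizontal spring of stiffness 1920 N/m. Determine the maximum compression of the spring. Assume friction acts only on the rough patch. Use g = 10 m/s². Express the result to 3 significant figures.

x = 0.104 m

Initial energy: E₁ = mgh = (0.179)(10)(7.42) = 13.282 J
Friction removes W_f = μ_k mg d = (0.23)(0.179)(10)(7.03) = 2.894 J
Energy reaching the spring: E = 13.282 − 2.894 = 10.388 J
At max compression ½kx² = E ⇒ x = √(2E/k) = √(2 × 10.388/1920) = 0.1040 m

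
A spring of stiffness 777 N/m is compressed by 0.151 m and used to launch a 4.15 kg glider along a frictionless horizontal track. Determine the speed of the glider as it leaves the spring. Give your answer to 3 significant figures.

The glider leaves the spring when the spring is at natural length, so ½kx² = ½mv²
v = x√(k/m) = 0.151 × √(777/4.15) = 2.066 m/s

v = 2.07 m/s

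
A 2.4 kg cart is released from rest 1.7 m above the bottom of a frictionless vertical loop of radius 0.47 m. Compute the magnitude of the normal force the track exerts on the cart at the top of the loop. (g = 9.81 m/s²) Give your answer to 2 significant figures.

N = 53 N

Energy from release to top (height 2r): mgh = ½mv_top² + mg(2r)
v_top² = 2g(h − 2r) = 2(9.81)(1.7 − 0.9400) = 14.911 m²/s²
At the top, both N and weight point toward the centre: N + mg = mv_top²/r
N = m(v_top²/r − g) = 2.4(14.911/0.47 − 9.81) = 52.60 N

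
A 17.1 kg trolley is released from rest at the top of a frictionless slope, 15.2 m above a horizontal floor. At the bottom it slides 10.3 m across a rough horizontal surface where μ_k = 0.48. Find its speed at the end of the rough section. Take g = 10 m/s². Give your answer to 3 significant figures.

v = 14.3 m/s

Energy at the top = energy at the end + work done against friction:
mgh = ½mv² + μ_k m g d
W_f = μ_k mg d = (0.48)(17.1)(10)(10.3) = 845.4 J
½mv² = mgh − W_f = 2599.2 − 845.4 = 1753.8 J
v = √(2 × 1753.8/17.1) = 14.32 m/s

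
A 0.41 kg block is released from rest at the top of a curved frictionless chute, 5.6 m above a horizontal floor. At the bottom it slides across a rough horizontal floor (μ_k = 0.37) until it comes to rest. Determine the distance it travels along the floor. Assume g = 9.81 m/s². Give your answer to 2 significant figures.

Energy at the top = energy at the end + work done against friction:
At rest all PE has been dissipated by friction: mgh = μ_k m g d
d = h/μ_k = 5.6/0.37 = 15.14 m

d = 15 m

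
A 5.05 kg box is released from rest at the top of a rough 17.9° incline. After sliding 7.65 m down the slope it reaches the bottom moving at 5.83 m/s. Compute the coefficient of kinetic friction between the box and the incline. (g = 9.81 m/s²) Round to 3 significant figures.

μ_k = 0.0850

The energy dissipated by friction is the PE lost minus the KE gained:
mgL sinθ = 116.48 J; ½mv² = 85.822 J
W_f = 116.48 − 85.822 = 30.66 J
μ_k = W_f/(mg cosθ · L) = 30.66/(47.14 × 7.65) = 0.08502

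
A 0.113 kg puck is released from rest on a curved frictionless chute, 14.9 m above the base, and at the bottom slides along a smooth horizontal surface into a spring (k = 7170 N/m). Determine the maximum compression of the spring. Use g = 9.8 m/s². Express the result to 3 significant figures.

x = 0.0678 m

Energy conservation (no friction) from release to max compression: mgh = ½kx²
x = √(2mgh/k) = √(2 × 0.113 × 9.8 × 14.9 / 7170) = 0.06784 m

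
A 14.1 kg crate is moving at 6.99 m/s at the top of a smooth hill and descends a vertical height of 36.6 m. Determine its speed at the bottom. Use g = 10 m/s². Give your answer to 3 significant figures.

Equating total energy at the two states: ½mv₀² + mgh = ½mv²
v² = v₀² + 2gh = (6.99)² + 2(10)(36.6) = 780.86
v = √780.86 = 27.94 m/s

v = 27.9 m/s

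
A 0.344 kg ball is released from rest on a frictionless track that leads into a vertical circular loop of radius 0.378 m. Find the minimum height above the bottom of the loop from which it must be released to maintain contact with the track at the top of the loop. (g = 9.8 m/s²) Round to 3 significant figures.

At the top, for minimum speed gravity alone supplies the centripetal force: mg = mv_top²/r ⇒ v_top² = gr = 3.704 m²/s²
Energy conservation from release height h to the top (height 2r): mgh = ½mv_top² + mg(2r)
h = v_top²/(2g) + 2r = r/2 + 2r = 5r/2 = 0.9450 m

h = 0.945 m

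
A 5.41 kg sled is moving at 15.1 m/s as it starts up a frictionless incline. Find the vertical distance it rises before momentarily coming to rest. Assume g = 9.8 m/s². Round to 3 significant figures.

h = 11.6 m

By energy conservation, ½mv² = mgh
h = v²/(2g) = 15.1²/(2 × 9.8) = 11.63 m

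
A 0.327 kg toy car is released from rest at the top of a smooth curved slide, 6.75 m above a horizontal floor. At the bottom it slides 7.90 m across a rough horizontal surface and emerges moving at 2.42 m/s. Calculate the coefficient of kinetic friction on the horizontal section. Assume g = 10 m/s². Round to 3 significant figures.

μ_k = 0.817

Applying the work–energy principle:
mgh = ½mv² + μ_k m g d
mgh = 22.073 J; ½mv² = 0.95752 J
W_f = 22.073 − 0.95752 = 21.11 J
μ_k = W_f/(mg·d) = 21.11/(3.270 × 7.90) = 0.8174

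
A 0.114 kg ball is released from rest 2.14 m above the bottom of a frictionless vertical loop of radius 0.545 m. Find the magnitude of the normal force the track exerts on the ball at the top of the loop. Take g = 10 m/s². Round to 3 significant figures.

N = 3.25 N

Energy from release to top (height 2r): mgh = ½mv_top² + mg(2r)
v_top² = 2g(h − 2r) = 2(10)(2.14 − 1.090) = 21.000 m²/s²
At the top, both N and weight point toward the centre: N + mg = mv_top²/r
N = m(v_top²/r − g) = 0.114(21.000/0.545 − 10) = 3.253 N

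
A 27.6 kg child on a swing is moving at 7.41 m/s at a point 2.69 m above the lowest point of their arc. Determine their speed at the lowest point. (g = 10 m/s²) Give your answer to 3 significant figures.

v = 10.4 m/s

By conservation of mechanical energy, ½mv₀² + mgh = ½mv²
The mass cancels from both sides.
v² = v₀² + 2gh = (7.41)² + 2(10)(2.69) = 108.71
v = √108.71 = 10.43 m/s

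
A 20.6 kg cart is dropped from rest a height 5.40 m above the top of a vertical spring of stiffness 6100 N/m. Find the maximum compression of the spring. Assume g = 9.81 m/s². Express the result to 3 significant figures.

x = 0.632 m

Let x be the compression. The total drop is H + x, and the cart is instantaneously at rest at max compression, so energy conservation gives:
mg(H + x) = ½kx²
½(6100)x² − (20.6)(9.81)x − (20.6)(9.81)(5.40) = 0
3050x² − 202.1x − 1091 = 0
x = [202.1 + √(40839 + 1.3313e+07)]/(2 × 3050) = 0.6322 m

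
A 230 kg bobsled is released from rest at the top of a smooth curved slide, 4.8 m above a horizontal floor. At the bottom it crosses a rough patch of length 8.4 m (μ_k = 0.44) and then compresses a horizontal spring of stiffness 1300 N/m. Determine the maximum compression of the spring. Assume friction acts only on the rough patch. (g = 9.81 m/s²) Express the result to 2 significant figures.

x = 2.0 m

Initial energy: E₁ = mgh = (230)(9.81)(4.8) = 10830 J
Friction removes W_f = μ_k mg d = (0.44)(230)(9.81)(8.4) = 8339 J
Energy reaching the spring: E = 10830 − 8339 = 2491.0 J
At max compression ½kx² = E ⇒ x = √(2E/k) = √(2 × 2491.0/1300) = 1.958 m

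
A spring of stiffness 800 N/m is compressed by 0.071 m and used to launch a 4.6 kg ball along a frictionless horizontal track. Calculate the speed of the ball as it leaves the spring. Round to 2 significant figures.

v = 0.94 m/s

The ball leaves the spring when the spring is at natural length, so ½kx² = ½mv²
v = x√(k/m) = 0.071 × √(800/4.6) = 0.9363 m/s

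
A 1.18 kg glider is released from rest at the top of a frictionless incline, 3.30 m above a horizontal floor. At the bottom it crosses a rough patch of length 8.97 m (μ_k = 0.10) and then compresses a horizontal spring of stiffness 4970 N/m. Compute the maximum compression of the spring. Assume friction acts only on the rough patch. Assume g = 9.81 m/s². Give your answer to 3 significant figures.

x = 0.106 m

Initial energy: E₁ = mgh = (1.18)(9.81)(3.30) = 38.200 J
Friction removes W_f = μ_k mg d = (0.10)(1.18)(9.81)(8.97) = 10.38 J
Energy reaching the spring: E = 38.200 − 10.38 = 27.817 J
At max compression ½kx² = E ⇒ x = √(2E/k) = √(2 × 27.817/4970) = 0.1058 m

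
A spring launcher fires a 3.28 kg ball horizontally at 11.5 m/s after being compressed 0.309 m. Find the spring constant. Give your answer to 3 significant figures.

k = 4540 N/m

½kx² = ½mv²
k = mv²/x² = (3.28)(11.5)²/(0.309)² = 4543 N/m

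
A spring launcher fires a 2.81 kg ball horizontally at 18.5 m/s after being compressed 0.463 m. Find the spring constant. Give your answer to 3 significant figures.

Energy stored in the spring equals the launch KE: ½kx² = ½mv²
k = mv²/x² = (2.81)(18.5)²/(0.463)² = 4486 N/m

k = 4490 N/m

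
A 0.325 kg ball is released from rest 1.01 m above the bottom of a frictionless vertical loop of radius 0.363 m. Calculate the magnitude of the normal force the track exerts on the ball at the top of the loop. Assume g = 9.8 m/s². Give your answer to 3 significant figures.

Energy from release to top (height 2r): mgh = ½mv_top² + mg(2r)
v_top² = 2g(h − 2r) = 2(9.8)(1.01 − 0.7260) = 5.5664 m²/s²
At the top, both N and weight point toward the centre: N + mg = mv_top²/r
N = m(v_top²/r − g) = 0.325(5.5664/0.363 − 9.8) = 1.799 N

N = 1.80 N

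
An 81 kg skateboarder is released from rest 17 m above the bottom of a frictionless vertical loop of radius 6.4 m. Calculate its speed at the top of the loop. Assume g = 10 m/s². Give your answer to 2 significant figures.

Energy conservation: mgh = ½mv_top² + mg(2r)
v_top² = 2g(h − 2r) = 2(10)(17 − 12.80) = 84.00
v_top = 9.165 m/s

v = 9.2 m/s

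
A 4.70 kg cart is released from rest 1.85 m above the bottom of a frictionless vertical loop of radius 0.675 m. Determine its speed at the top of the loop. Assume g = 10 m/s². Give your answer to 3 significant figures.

v = 3.16 m/s

Energy conservation: mgh = ½mv_top² + mg(2r)
v_top² = 2g(h − 2r) = 2(10)(1.85 − 1.350) = 10.00
v_top = 3.162 m/s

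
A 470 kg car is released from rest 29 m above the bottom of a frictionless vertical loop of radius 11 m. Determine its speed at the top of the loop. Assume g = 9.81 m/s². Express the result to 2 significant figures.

v = 12 m/s

Energy conservation: mgh = ½mv_top² + mg(2r)
v_top² = 2g(h − 2r) = 2(9.81)(29 − 22.00) = 137.3
v_top = 11.72 m/s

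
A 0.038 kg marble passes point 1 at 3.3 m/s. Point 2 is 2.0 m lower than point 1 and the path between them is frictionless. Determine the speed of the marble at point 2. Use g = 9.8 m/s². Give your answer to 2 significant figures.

By conservation of mechanical energy, ½mv₀² + mgh = ½mv²
v² = v₀² + 2gh = (3.3)² + 2(9.8)(2.0) = 50.090
v = √50.090 = 7.077 m/s

v = 7.1 m/s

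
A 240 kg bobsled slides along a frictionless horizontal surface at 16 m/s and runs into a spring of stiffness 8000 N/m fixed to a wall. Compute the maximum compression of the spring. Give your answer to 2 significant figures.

All KE is stored as spring PE at maximum compression: ½mv² = ½kx²
x = v√(m/k) = 16 × √(240/8000) = 2.771 m

x = 2.8 m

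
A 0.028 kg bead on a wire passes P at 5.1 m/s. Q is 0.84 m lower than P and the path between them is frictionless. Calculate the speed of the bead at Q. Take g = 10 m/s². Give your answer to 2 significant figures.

Energy conservation between the two points: ½mv₀² + mgh = ½mv²
v² = v₀² + 2gh = (5.1)² + 2(10)(0.84) = 42.810
v = √42.810 = 6.543 m/s

v = 6.5 m/s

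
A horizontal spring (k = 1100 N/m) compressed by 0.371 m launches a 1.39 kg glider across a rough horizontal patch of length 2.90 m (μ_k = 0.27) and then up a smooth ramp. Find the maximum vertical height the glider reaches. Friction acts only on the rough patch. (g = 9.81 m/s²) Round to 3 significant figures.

Spring energy: E₀ = ½kx² = ½(1100)(0.371)² = 75.703 J
Friction: W_f = μ_k mg d = (0.27)(1.39)(9.81)(2.90) = 10.68 J
Energy at base of ramp: E = 75.703 − 10.68 = 65.026 J
At max height all remaining energy is PE: mgh = E ⇒ h = E/(mg) = 65.026/(1.39 × 9.81) = 4.769 m

h = 4.77 m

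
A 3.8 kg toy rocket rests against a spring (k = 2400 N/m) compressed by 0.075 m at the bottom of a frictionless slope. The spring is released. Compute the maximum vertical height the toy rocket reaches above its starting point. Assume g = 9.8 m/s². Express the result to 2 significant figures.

All spring PE becomes gravitational PE at the highest point: ½kx² = mgh
h = kx²/(2mg) = (2400)(0.075)²/(2 × 3.8 × 9.8) = 0.1813 m

h = 0.18 m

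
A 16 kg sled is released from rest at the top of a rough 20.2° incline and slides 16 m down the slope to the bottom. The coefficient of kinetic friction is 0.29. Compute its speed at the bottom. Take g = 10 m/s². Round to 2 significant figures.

v = 4.8 m/s

Work–energy: mg(L sinθ) − μ_k(mg cosθ)L = ½mv²
mgh = mgL sinθ = (16)(10)(16)sin20.2° = 883.96 J
W_f = μ_k mg cosθ · L = (0.29)(16)(10)cos20.2°·16 = 696.7 J
½mv² = 883.96 − 696.7 = 187.23 J
v = √(2 × 187.23/16) = 4.838 m/s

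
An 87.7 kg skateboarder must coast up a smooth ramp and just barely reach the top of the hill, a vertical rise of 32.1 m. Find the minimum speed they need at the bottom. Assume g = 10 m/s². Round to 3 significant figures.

v = 25.3 m/s

At the top they are momentarily at rest, so all KE converts to PE: ½mv² = mgh
v = √(2gh) = √(2 × 10 × 32.1) = 25.34 m/s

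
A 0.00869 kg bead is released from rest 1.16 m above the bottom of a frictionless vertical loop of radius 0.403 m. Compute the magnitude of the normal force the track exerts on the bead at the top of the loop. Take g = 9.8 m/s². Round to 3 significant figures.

Energy from release to top (height 2r): mgh = ½mv_top² + mg(2r)
v_top² = 2g(h − 2r) = 2(9.8)(1.16 − 0.8060) = 6.9384 m²/s²
At the top, both N and weight point toward the centre: N + mg = mv_top²/r
N = m(v_top²/r − g) = 0.00869(6.9384/0.403 − 9.8) = 0.06445 N

N = 0.0645 N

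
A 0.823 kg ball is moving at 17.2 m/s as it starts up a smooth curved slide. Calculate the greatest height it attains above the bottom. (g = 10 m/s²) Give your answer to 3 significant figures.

Setting KE at the bottom equal to PE gained: ½mv² = mgh
h = v²/(2g) = 17.2²/(2 × 10) = 14.79 m

h = 14.8 m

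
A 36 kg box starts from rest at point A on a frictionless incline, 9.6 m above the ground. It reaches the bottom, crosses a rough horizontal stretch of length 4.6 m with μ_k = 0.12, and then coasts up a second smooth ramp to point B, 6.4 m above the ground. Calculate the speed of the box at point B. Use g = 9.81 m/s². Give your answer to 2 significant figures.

Energy at A: mgh₁ = (36)(9.81)(9.6) = 3390.3 J
Friction loss: W_f = μ_k mg d = 194.9 J
At B: ½mv² + mgh₂ = mgh₁ − W_f
½mv² = 3390.3 − 194.9 − 2260.2 = 935.17 J
v = √(2 × 935.17/36) = 7.208 m/s

v = 7.2 m/s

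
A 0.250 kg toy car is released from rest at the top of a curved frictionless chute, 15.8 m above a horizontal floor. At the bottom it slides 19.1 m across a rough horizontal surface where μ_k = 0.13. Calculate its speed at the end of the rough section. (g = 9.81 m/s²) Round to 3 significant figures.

v = 16.2 m/s

Energy bookkeeping (friction removes W_f = μ_k N d):
mgh = ½mv² + μ_k m g d
W_f = μ_k mg d = (0.13)(0.250)(9.81)(19.1) = 6.090 J
½mv² = mgh − W_f = 38.750 − 6.090 = 32.660 J
v = √(2 × 32.660/0.250) = 16.16 m/s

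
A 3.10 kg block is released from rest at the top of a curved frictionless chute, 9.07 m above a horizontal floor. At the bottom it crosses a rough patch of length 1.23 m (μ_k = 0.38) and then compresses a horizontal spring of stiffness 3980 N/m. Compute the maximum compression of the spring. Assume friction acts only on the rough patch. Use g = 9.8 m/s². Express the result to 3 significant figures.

Initial energy: E₁ = mgh = (3.10)(9.8)(9.07) = 275.55 J
Friction removes W_f = μ_k mg d = (0.38)(3.10)(9.8)(1.23) = 14.20 J
Energy reaching the spring: E = 275.55 − 14.20 = 261.35 J
At max compression ½kx² = E ⇒ x = √(2E/k) = √(2 × 261.35/3980) = 0.3624 m

x = 0.362 m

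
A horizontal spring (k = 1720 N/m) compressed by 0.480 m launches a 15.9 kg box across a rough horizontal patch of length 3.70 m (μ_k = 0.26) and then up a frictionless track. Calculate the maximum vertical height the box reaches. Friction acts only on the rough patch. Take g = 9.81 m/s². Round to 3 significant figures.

Spring energy: E₀ = ½kx² = ½(1720)(0.480)² = 198.14 J
Friction: W_f = μ_k mg d = (0.26)(15.9)(9.81)(3.70) = 150.1 J
Energy at base of ramp: E = 198.14 − 150.1 = 48.092 J
At max height all remaining energy is PE: mgh = E ⇒ h = E/(mg) = 48.092/(15.9 × 9.81) = 0.3083 m

h = 0.308 m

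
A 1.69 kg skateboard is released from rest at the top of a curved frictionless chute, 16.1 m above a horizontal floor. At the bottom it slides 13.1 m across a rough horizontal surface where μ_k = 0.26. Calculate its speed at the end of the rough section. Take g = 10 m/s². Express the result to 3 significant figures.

v = 15.9 m/s

Energy at the top = energy at the end + work done against friction:
mgh = ½mv² + μ_k m g d
W_f = μ_k mg d = (0.26)(1.69)(10)(13.1) = 57.56 J
½mv² = mgh − W_f = 272.09 − 57.56 = 214.53 J
v = √(2 × 214.53/1.69) = 15.93 m/s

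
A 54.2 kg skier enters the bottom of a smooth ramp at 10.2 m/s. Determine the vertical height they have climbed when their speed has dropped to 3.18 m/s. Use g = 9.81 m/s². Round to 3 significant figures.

Energy balance between the two points: ½mv₁² = ½mv₂² + mgh
h = (v₁² − v₂²)/(2g) = (10.2² − 3.18²)/(2 × 9.81) = 4.787 m

h = 4.79 m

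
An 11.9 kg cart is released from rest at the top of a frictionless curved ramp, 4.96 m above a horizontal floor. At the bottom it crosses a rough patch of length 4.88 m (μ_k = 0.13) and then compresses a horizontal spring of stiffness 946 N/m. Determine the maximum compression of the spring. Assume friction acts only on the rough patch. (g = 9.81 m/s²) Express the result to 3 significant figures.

Initial energy: E₁ = mgh = (11.9)(9.81)(4.96) = 579.03 J
Friction removes W_f = μ_k mg d = (0.13)(11.9)(9.81)(4.88) = 74.06 J
Energy reaching the spring: E = 579.03 − 74.06 = 504.97 J
At max compression ½kx² = E ⇒ x = √(2E/k) = √(2 × 504.97/946) = 1.033 m

x = 1.03 m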